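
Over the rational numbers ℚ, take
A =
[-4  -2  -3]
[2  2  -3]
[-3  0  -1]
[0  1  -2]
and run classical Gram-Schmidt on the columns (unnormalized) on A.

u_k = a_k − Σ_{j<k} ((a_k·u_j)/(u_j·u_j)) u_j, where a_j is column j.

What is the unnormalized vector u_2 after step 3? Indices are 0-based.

Step 1: u_0 = a_0 = (-4, 2, -3, 0).
Step 2: u_1 = a_1 − (12/29)·u_0 = (-10/29, 34/29, 36/29, 1).
Step 3: u_2 = a_2 − (9/29)·u_0 − (-166/117)·u_1 = (-263/117, -229/117, 22/13, -68/117).

u_2 = (-263/117, -229/117, 22/13, -68/117)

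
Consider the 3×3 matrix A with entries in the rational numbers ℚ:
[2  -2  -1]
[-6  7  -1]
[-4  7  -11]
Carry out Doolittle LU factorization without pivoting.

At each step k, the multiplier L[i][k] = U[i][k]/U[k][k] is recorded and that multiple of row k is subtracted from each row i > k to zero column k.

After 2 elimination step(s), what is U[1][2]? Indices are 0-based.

k=0: U[0][0]=2
  eliminate (1,0): mult=-3, new row 1: (0, 1, -4); set L[1][0]=-3
  eliminate (2,0): mult=-2, new row 2: (0, 3, -13); set L[2][0]=-2
k=1: U[1][1]=1
  eliminate (2,1): mult=3, new row 2: (0, 0, -1); set L[2][1]=3

U[1][2] = -4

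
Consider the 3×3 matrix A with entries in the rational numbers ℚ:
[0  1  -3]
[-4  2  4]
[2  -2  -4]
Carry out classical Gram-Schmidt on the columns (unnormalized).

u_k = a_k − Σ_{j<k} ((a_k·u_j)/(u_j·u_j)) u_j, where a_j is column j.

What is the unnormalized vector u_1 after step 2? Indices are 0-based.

Step 1: u_0 = a_0 = (0, -4, 2).
Step 2: u_1 = a_1 − (-3/5)·u_0 = (1, -2/5, -4/5).

u_1 = (1, -2/5, -4/5)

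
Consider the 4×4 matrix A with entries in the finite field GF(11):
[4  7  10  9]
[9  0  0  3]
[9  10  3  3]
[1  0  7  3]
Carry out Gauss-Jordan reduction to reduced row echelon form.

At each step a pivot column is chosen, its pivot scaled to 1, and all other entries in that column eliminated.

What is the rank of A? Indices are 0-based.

rank = 4

[1] R0 /= 4  ⇒  (1, 10, 8, 5)
     R1 -= 9·R0  ⇒  (0, 9, 5, 2)
     R2 -= 9·R0  ⇒  (0, 8, 8, 2)
     R3 -= 1·R0  ⇒  (0, 1, 10, 9)
[2] R1 /= 9  ⇒  (0, 1, 3, 10)
     R0 -= 10·R1  ⇒  (1, 0, 0, 4)
     R2 -= 8·R1  ⇒  (0, 0, 6, 10)
     R3 -= 1·R1  ⇒  (0, 0, 7, 10)
[3] R2 /= 6  ⇒  (0, 0, 1, 9)
     R1 -= 3·R2  ⇒  (0, 1, 0, 5)
     R3 -= 7·R2  ⇒  (0, 0, 0, 2)
[4] R3 /= 2  ⇒  (0, 0, 0, 1)
     R0 -= 4·R3  ⇒  (1, 0, 0, 0)
     R1 -= 5·R3  ⇒  (0, 1, 0, 0)
     R2 -= 9·R3  ⇒  (0, 0, 1, 0)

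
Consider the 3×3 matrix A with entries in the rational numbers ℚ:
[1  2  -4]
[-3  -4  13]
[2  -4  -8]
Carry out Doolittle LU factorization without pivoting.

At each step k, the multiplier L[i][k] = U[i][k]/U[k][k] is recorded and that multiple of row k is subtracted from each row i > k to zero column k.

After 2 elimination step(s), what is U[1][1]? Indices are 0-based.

Step 1: pivot at (0,0) is 1.
  row1 ← row1 − (-3)·row0  ⇒  L[1][0]=-3, U row1=(0, 2, 1)
  row2 ← row2 − (2)·row0  ⇒  L[2][0]=2, U row2=(0, -8, 0)
Step 2: pivot at (1,1) is 2.
  row2 ← row2 − (-4)·row1  ⇒  L[2][1]=-4, U row2=(0, 0, 4)

U[1][1] = 2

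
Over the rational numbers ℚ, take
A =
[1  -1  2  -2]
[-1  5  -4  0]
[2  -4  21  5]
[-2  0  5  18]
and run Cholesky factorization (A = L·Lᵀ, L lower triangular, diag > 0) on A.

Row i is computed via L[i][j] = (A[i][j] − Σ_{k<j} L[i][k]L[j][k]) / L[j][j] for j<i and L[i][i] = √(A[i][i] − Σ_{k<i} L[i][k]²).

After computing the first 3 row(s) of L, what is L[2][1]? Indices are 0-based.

Step 1: L[0][0] = √(1) = 1.
  L[1][0] = (-1) / L[0][0] = -1.
Step 2: L[1][1] = √(4) = 2.
  L[2][0] = (2) / L[0][0] = 2.
  L[2][1] = (-2) / L[1][1] = -1.
Step 3: L[2][2] = √(16) = 4.

L[2][1] = -1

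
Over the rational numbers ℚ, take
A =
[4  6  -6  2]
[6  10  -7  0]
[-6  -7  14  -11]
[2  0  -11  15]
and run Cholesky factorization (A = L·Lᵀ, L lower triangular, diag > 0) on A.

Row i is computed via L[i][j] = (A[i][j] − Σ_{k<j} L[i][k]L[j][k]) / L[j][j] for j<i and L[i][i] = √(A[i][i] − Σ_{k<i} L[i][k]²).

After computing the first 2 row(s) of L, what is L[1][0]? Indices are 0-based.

L[1][0] = 3

Step 1: L[0][0] = √(4) = 2.
  L[1][0] = (6) / L[0][0] = 3.
Step 2: L[1][1] = √(1) = 1.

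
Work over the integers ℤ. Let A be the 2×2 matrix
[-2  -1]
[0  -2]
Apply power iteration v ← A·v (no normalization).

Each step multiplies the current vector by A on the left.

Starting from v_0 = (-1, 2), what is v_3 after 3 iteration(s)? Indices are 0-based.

v_3 = (-16, -16)

v_0 = (-1, 2).
v_1 = A·v_0 = (0, -4).
v_2 = A·v_1 = (4, 8).
v_3 = A·v_2 = (-16, -16).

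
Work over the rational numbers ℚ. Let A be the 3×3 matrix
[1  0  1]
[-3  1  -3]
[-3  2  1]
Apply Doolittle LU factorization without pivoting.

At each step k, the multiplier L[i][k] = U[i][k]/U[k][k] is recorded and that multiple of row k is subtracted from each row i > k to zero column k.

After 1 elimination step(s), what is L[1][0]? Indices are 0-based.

L[1][0] = -3

Step 1: pivot at (0,0) is 1.
  row1 ← row1 − (-3)·row0  ⇒  L[1][0]=-3, U row1=(0, 1, 0)
  row2 ← row2 − (-3)·row0  ⇒  L[2][0]=-3, U row2=(0, 2, 4)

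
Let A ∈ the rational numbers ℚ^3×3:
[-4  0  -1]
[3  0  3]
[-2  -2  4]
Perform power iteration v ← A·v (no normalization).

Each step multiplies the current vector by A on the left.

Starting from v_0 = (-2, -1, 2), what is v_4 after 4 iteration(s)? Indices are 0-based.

v_4 = (-564, 720, 276)

v_0 = (-2, -1, 2).
v_1 = A·v_0 = (6, 0, 14).
v_2 = A·v_1 = (-38, 60, 44).
v_3 = A·v_2 = (108, 18, 132).
v_4 = A·v_3 = (-564, 720, 276).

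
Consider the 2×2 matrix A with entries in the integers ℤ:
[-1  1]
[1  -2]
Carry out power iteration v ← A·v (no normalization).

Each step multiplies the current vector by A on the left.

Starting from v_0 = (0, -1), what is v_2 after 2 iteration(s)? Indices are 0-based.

v_0 = (0, -1).
v_1 = A·v_0 = (-1, 2).
v_2 = A·v_1 = (3, -5).

v_2 = (3, -5)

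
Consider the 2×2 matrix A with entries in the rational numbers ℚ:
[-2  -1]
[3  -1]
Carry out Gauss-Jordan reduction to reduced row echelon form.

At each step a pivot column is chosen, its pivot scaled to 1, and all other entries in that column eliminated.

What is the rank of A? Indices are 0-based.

rank = 2

pivot(0,0)=-2: scale R0 → (1, 1/2)
  clear (1,0): R1 −= (3)R0 → (0, -5/2)
pivot(1,1)=-5/2: scale R1 → (0, 1)
  clear (0,1): R0 −= (1/2)R1 → (1, 0)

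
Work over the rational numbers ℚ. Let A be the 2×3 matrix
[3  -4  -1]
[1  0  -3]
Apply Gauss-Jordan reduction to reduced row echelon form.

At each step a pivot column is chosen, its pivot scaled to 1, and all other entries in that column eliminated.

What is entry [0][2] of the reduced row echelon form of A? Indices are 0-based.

M[0][2] = -3

pivot(0,0)=3: scale R0 → (1, -4/3, -1/3)
  clear (1,0): R1 −= (1)R0 → (0, 4/3, -8/3)
pivot(1,1)=4/3: scale R1 → (0, 1, -2)
  clear (0,1): R0 −= (-4/3)R1 → (1, 0, -3)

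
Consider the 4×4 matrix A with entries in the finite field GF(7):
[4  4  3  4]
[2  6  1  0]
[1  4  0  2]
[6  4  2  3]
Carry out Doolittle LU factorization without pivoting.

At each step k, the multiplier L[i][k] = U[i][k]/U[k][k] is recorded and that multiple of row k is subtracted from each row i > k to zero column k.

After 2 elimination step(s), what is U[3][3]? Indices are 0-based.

U[3][3] = 3

k=0: U[0][0]=4
  eliminate (1,0): mult=4, new row 1: (0, 4, 3, 5); set L[1][0]=4
  eliminate (2,0): mult=2, new row 2: (0, 3, 1, 1); set L[2][0]=2
  eliminate (3,0): mult=5, new row 3: (0, 5, 1, 4); set L[3][0]=5
k=1: U[1][1]=4
  eliminate (2,1): mult=6, new row 2: (0, 0, 4, 6); set L[2][1]=6
  eliminate (3,1): mult=3, new row 3: (0, 0, 6, 3); set L[3][1]=3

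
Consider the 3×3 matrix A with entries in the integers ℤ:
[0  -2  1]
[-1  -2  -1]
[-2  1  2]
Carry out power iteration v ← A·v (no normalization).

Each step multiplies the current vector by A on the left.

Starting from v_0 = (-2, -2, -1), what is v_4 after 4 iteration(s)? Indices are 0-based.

v_4 = (-81, -142, 3)

v_0 = (-2, -2, -1).
v_1 = A·v_0 = (3, 7, 0).
v_2 = A·v_1 = (-14, -17, 1).
v_3 = A·v_2 = (35, 47, 13).
v_4 = A·v_3 = (-81, -142, 3).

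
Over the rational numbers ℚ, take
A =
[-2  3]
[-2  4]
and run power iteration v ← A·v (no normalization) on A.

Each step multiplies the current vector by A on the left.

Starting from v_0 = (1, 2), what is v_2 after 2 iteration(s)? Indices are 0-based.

v_2 = (10, 16)

v_0 = (1, 2).
v_1 = A·v_0 = (4, 6).
v_2 = A·v_1 = (10, 16).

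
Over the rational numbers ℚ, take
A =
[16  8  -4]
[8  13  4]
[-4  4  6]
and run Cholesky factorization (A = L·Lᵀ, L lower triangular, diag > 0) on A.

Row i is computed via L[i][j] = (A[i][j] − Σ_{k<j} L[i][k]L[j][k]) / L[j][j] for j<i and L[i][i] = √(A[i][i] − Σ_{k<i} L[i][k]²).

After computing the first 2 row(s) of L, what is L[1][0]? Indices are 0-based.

Step 1: L[0][0] = √(16) = 4.
  L[1][0] = (8) / L[0][0] = 2.
Step 2: L[1][1] = √(9) = 3.

L[1][0] = 2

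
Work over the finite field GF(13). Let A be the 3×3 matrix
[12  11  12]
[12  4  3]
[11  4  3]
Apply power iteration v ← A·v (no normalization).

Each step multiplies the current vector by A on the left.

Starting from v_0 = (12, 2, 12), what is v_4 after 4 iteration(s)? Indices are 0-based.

v_0 = (12, 2, 12).
v_1 = A·v_0 = (11, 6, 7).
v_2 = A·v_1 = (9, 8, 10).
v_3 = A·v_2 = (4, 1, 5).
v_4 = A·v_3 = (2, 2, 11).

v_4 = (2, 2, 11)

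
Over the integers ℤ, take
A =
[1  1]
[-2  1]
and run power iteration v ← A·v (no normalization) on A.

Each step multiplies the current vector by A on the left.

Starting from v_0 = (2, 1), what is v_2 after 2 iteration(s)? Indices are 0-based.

v_0 = (2, 1).
v_1 = A·v_0 = (3, -3).
v_2 = A·v_1 = (0, -9).

v_2 = (0, -9)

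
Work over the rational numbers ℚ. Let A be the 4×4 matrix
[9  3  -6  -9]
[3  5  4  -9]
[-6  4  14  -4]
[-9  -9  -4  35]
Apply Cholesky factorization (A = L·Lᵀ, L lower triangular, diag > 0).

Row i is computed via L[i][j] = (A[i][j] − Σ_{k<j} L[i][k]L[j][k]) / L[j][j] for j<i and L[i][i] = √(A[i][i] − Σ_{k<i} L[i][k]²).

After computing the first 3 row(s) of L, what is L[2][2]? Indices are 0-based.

L[2][2] = 1

Step 1: L[0][0] = √(9) = 3.
  L[1][0] = (3) / L[0][0] = 1.
Step 2: L[1][1] = √(4) = 2.
  L[2][0] = (-6) / L[0][0] = -2.
  L[2][1] = (6) / L[1][1] = 3.
Step 3: L[2][2] = √(1) = 1.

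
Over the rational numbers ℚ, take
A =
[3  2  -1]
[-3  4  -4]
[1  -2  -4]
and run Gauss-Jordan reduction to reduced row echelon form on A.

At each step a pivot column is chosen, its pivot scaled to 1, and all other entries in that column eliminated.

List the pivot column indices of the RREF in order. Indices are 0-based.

pivot columns: 0, 1, 2

step 1: normalize row 0 (÷3) = (1, 2/3, -1/3)
  row 1: subtract -3×row0 = (0, 6, -5)
  row 2: subtract 1×row0 = (0, -8/3, -11/3)
step 2: normalize row 1 (÷6) = (0, 1, -5/6)
  row 0: subtract 2/3×row1 = (1, 0, 2/9)
  row 2: subtract -8/3×row1 = (0, 0, -53/9)
step 3: normalize row 2 (÷-53/9) = (0, 0, 1)
  row 0: subtract 2/9×row2 = (1, 0, 0)
  row 1: subtract -5/6×row2 = (0, 1, 0)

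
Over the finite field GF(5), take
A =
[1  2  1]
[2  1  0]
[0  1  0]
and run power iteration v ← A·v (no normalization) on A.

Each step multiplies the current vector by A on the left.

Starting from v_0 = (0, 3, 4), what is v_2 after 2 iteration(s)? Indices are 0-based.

v_0 = (0, 3, 4).
v_1 = A·v_0 = (0, 3, 3).
v_2 = A·v_1 = (4, 3, 3).

v_2 = (4, 3, 3)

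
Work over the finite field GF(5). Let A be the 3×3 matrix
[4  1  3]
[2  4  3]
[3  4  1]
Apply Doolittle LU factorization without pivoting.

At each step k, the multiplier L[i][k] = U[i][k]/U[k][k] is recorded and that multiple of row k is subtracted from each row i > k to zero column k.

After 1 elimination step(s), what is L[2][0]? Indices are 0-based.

L[2][0] = 2

[col 0] pivot 4
  R1 -= 3*R0 → (0, 1, 4)  (L[1][0] := 3)
  R2 -= 2*R0 → (0, 2, 0)  (L[2][0] := 2)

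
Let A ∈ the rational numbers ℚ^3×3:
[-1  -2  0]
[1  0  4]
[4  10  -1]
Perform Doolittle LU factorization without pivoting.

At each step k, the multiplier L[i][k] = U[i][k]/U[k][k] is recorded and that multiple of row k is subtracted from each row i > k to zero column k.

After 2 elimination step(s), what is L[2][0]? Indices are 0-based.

Step 1: pivot at (0,0) is -1.
  row1 ← row1 − (-1)·row0  ⇒  L[1][0]=-1, U row1=(0, -2, 4)
  row2 ← row2 − (-4)·row0  ⇒  L[2][0]=-4, U row2=(0, 2, -1)
Step 2: pivot at (1,1) is -2.
  row2 ← row2 − (-1)·row1  ⇒  L[2][1]=-1, U row2=(0, 0, 3)

L[2][0] = -4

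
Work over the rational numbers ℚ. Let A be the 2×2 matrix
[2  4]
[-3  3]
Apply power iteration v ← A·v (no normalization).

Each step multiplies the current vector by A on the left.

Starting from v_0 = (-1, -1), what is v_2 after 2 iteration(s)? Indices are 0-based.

v_0 = (-1, -1).
v_1 = A·v_0 = (-6, 0).
v_2 = A·v_1 = (-12, 18).

v_2 = (-12, 18)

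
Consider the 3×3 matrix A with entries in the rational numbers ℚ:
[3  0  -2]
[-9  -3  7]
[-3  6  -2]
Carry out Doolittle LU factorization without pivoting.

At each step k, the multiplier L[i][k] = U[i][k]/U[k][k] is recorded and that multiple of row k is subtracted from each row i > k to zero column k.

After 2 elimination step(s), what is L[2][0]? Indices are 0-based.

[col 0] pivot 3
  R1 -= -3*R0 → (0, -3, 1)  (L[1][0] := -3)
  R2 -= -1*R0 → (0, 6, -4)  (L[2][0] := -1)
[col 1] pivot -3
  R2 -= -2*R1 → (0, 0, -2)  (L[2][1] := -2)

L[2][0] = -1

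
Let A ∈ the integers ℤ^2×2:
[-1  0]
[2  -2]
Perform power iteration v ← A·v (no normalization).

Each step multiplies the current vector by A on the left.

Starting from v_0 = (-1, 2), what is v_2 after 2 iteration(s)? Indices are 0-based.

v_0 = (-1, 2).
v_1 = A·v_0 = (1, -6).
v_2 = A·v_1 = (-1, 14).

v_2 = (-1, 14)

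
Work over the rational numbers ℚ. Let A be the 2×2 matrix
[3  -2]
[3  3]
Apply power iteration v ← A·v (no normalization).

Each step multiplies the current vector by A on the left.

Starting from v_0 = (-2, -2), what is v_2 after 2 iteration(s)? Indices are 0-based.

v_0 = (-2, -2).
v_1 = A·v_0 = (-2, -12).
v_2 = A·v_1 = (18, -42).

v_2 = (18, -42)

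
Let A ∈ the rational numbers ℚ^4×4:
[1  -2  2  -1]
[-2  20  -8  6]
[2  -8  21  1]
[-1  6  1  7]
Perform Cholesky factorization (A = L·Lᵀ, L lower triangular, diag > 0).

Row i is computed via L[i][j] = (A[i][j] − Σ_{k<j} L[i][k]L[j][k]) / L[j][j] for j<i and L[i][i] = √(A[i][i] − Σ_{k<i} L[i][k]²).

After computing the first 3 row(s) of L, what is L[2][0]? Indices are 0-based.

L[2][0] = 2

Step 1: L[0][0] = √(1) = 1.
  L[1][0] = (-2) / L[0][0] = -2.
Step 2: L[1][1] = √(16) = 4.
  L[2][0] = (2) / L[0][0] = 2.
  L[2][1] = (-4) / L[1][1] = -1.
Step 3: L[2][2] = √(16) = 4.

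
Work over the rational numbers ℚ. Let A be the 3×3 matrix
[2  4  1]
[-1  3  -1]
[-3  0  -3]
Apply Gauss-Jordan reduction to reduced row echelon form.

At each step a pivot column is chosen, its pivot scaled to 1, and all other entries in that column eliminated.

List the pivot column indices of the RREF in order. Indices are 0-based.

pivot columns: 0, 1, 2

step 1: normalize row 0 (÷2) = (1, 2, 1/2)
  row 1: subtract -1×row0 = (0, 5, -1/2)
  row 2: subtract -3×row0 = (0, 6, -3/2)
step 2: normalize row 1 (÷5) = (0, 1, -1/10)
  row 0: subtract 2×row1 = (1, 0, 7/10)
  row 2: subtract 6×row1 = (0, 0, -9/10)
step 3: normalize row 2 (÷-9/10) = (0, 0, 1)
  row 0: subtract 7/10×row2 = (1, 0, 0)
  row 1: subtract -1/10×row2 = (0, 1, 0)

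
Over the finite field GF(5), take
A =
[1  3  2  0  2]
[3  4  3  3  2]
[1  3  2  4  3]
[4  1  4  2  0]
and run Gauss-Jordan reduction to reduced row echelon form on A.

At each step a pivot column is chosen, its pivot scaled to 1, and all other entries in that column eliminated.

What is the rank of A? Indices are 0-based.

rank = 4

[1] R0 /= 1  ⇒  (1, 3, 2, 0, 2)
     R1 -= 3·R0  ⇒  (0, 0, 2, 3, 1)
     R2 -= 1·R0  ⇒  (0, 0, 0, 4, 1)
     R3 -= 4·R0  ⇒  (0, 4, 1, 2, 2)
[2] R1 <-> R3
[2] R1 /= 4  ⇒  (0, 1, 4, 3, 3)
     R0 -= 3·R1  ⇒  (1, 0, 0, 1, 3)
[3] R2 <-> R3
[3] R2 /= 2  ⇒  (0, 0, 1, 4, 3)
     R1 -= 4·R2  ⇒  (0, 1, 0, 2, 1)
[4] R3 /= 4  ⇒  (0, 0, 0, 1, 4)
     R0 -= 1·R3  ⇒  (1, 0, 0, 0, 4)
     R1 -= 2·R3  ⇒  (0, 1, 0, 0, 3)
     R2 -= 4·R3  ⇒  (0, 0, 1, 0, 2)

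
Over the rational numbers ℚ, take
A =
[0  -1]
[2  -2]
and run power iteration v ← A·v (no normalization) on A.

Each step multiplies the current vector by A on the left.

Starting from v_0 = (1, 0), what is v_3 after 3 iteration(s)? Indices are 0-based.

v_3 = (4, 4)

v_0 = (1, 0).
v_1 = A·v_0 = (0, 2).
v_2 = A·v_1 = (-2, -4).
v_3 = A·v_2 = (4, 4).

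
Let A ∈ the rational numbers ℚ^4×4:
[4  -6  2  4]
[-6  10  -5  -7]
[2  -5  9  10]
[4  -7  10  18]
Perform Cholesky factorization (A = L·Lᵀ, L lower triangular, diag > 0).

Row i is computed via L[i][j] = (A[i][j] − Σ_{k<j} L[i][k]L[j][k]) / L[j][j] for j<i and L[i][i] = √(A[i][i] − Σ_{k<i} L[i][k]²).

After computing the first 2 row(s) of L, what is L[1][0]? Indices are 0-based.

L[1][0] = -3

Step 1: L[0][0] = √(4) = 2.
  L[1][0] = (-6) / L[0][0] = -3.
Step 2: L[1][1] = √(1) = 1.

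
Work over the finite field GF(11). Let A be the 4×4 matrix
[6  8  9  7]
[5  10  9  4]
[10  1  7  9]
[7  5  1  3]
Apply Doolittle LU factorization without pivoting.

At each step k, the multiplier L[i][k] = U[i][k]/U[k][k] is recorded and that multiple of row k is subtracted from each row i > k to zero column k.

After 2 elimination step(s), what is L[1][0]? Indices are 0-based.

k=0: U[0][0]=6
  eliminate (1,0): mult=10, new row 1: (0, 7, 7, 0); set L[1][0]=10
  eliminate (2,0): mult=9, new row 2: (0, 6, 3, 1); set L[2][0]=9
  eliminate (3,0): mult=3, new row 3: (0, 3, 7, 4); set L[3][0]=3
k=1: U[1][1]=7
  eliminate (2,1): mult=4, new row 2: (0, 0, 8, 1); set L[2][1]=4
  eliminate (3,1): mult=2, new row 3: (0, 0, 4, 4); set L[3][1]=2

L[1][0] = 10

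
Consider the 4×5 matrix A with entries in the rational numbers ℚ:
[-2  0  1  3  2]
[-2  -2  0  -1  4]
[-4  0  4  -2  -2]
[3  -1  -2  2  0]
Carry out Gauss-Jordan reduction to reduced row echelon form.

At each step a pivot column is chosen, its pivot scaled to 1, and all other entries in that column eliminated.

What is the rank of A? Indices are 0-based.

[1] R0 /= -2  ⇒  (1, 0, -1/2, -3/2, -1)
     R1 -= -2·R0  ⇒  (0, -2, -1, -4, 2)
     R2 -= -4·R0  ⇒  (0, 0, 2, -8, -6)
     R3 -= 3·R0  ⇒  (0, -1, -1/2, 13/2, 3)
[2] R1 /= -2  ⇒  (0, 1, 1/2, 2, -1)
     R3 -= -1·R1  ⇒  (0, 0, 0, 17/2, 2)
[3] R2 /= 2  ⇒  (0, 0, 1, -4, -3)
     R0 -= -1/2·R2  ⇒  (1, 0, 0, -7/2, -5/2)
     R1 -= 1/2·R2  ⇒  (0, 1, 0, 4, 1/2)
[4] R3 /= 17/2  ⇒  (0, 0, 0, 1, 4/17)
     R0 -= -7/2·R3  ⇒  (1, 0, 0, 0, -57/34)
     R1 -= 4·R3  ⇒  (0, 1, 0, 0, -15/34)
     R2 -= -4·R3  ⇒  (0, 0, 1, 0, -35/17)

rank = 4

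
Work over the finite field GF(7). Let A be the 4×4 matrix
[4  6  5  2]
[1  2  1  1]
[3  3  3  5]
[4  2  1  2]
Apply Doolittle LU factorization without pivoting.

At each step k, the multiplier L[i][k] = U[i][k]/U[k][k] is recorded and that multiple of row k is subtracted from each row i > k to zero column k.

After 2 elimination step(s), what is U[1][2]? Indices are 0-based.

U[1][2] = 5

Step 1: pivot at (0,0) is 4.
  row1 ← row1 − (2)·row0  ⇒  L[1][0]=2, U row1=(0, 4, 5, 4)
  row2 ← row2 − (6)·row0  ⇒  L[2][0]=6, U row2=(0, 2, 1, 0)
  row3 ← row3 − (1)·row0  ⇒  L[3][0]=1, U row3=(0, 3, 3, 0)
Step 2: pivot at (1,1) is 4.
  row2 ← row2 − (4)·row1  ⇒  L[2][1]=4, U row2=(0, 0, 2, 5)
  row3 ← row3 − (6)·row1  ⇒  L[3][1]=6, U row3=(0, 0, 1, 4)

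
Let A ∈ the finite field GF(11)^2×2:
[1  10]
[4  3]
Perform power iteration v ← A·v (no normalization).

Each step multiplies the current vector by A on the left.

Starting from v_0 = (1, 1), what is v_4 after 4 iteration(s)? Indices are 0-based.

v_4 = (3, 4)

v_0 = (1, 1).
v_1 = A·v_0 = (0, 7).
v_2 = A·v_1 = (4, 10).
v_3 = A·v_2 = (5, 2).
v_4 = A·v_3 = (3, 4).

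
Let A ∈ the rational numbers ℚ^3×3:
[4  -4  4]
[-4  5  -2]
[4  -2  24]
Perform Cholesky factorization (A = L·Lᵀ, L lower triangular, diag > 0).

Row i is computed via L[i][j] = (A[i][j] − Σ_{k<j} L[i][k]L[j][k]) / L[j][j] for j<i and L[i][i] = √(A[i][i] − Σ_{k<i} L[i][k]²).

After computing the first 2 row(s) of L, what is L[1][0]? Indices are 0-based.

L[1][0] = -2

Step 1: L[0][0] = √(4) = 2.
  L[1][0] = (-4) / L[0][0] = -2.
Step 2: L[1][1] = √(1) = 1.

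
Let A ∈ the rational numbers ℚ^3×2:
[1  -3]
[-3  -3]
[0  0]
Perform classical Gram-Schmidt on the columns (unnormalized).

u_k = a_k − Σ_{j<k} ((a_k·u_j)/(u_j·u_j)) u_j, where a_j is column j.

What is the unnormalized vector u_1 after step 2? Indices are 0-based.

u_1 = (-18/5, -6/5, 0)

Step 1: u_0 = a_0 = (1, -3, 0).
Step 2: u_1 = a_1 − (3/5)·u_0 = (-18/5, -6/5, 0).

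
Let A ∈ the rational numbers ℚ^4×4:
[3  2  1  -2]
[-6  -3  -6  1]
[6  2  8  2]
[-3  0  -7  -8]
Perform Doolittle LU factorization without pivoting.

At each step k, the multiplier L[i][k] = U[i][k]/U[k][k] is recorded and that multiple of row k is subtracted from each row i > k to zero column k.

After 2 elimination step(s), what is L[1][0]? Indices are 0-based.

[col 0] pivot 3
  R1 -= -2*R0 → (0, 1, -4, -3)  (L[1][0] := -2)
  R2 -= 2*R0 → (0, -2, 6, 6)  (L[2][0] := 2)
  R3 -= -1*R0 → (0, 2, -6, -10)  (L[3][0] := -1)
[col 1] pivot 1
  R2 -= -2*R1 → (0, 0, -2, 0)  (L[2][1] := -2)
  R3 -= 2*R1 → (0, 0, 2, -4)  (L[3][1] := 2)

L[1][0] = -2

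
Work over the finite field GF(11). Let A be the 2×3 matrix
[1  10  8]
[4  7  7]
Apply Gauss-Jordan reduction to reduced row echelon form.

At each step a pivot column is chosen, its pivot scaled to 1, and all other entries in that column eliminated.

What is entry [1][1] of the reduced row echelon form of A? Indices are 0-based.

step 1: normalize row 0 (÷1) = (1, 10, 8)
  row 1: subtract 4×row0 = (0, 0, 8)
skip col 1 (zero from row 1)
step 2: normalize row 1 (÷8) = (0, 0, 1)
  row 0: subtract 8×row1 = (1, 10, 0)

M[1][1] = 0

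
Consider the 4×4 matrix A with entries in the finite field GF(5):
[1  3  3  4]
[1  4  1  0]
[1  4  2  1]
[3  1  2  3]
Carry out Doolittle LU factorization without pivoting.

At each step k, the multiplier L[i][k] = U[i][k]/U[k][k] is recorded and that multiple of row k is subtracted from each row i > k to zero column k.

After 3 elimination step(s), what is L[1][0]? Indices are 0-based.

L[1][0] = 1

k=0: U[0][0]=1
  eliminate (1,0): mult=1, new row 1: (0, 1, 3, 1); set L[1][0]=1
  eliminate (2,0): mult=1, new row 2: (0, 1, 4, 2); set L[2][0]=1
  eliminate (3,0): mult=3, new row 3: (0, 2, 3, 1); set L[3][0]=3
k=1: U[1][1]=1
  eliminate (2,1): mult=1, new row 2: (0, 0, 1, 1); set L[2][1]=1
  eliminate (3,1): mult=2, new row 3: (0, 0, 2, 4); set L[3][1]=2
k=2: U[2][2]=1
  eliminate (3,2): mult=2, new row 3: (0, 0, 0, 2); set L[3][2]=2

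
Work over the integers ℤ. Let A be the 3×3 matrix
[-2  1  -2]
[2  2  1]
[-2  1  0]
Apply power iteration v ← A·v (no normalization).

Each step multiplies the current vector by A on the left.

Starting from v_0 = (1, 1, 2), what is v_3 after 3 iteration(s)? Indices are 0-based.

v_3 = (-67, 54, -35)

v_0 = (1, 1, 2).
v_1 = A·v_0 = (-5, 6, -1).
v_2 = A·v_1 = (18, 1, 16).
v_3 = A·v_2 = (-67, 54, -35).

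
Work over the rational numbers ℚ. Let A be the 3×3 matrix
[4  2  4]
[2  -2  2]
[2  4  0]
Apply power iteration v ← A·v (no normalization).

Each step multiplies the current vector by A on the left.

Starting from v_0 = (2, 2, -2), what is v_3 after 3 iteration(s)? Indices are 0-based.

v_0 = (2, 2, -2).
v_1 = A·v_0 = (4, -4, 12).
v_2 = A·v_1 = (56, 40, -8).
v_3 = A·v_2 = (272, 16, 272).

v_3 = (272, 16, 272)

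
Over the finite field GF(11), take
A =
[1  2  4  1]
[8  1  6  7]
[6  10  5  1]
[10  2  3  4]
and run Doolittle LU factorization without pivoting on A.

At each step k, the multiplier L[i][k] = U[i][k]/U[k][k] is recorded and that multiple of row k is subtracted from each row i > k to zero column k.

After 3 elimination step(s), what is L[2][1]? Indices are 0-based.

L[2][1] = 6

[col 0] pivot 1
  R1 -= 8*R0 → (0, 7, 7, 10)  (L[1][0] := 8)
  R2 -= 6*R0 → (0, 9, 3, 6)  (L[2][0] := 6)
  R3 -= 10*R0 → (0, 4, 7, 5)  (L[3][0] := 10)
[col 1] pivot 7
  R2 -= 6*R1 → (0, 0, 5, 1)  (L[2][1] := 6)
  R3 -= 10*R1 → (0, 0, 3, 4)  (L[3][1] := 10)
[col 2] pivot 5
  R3 -= 5*R2 → (0, 0, 0, 10)  (L[3][2] := 5)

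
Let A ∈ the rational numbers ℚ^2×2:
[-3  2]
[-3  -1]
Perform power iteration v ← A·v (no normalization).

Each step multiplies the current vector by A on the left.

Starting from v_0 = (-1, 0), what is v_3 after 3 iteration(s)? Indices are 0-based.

v_0 = (-1, 0).
v_1 = A·v_0 = (3, 3).
v_2 = A·v_1 = (-3, -12).
v_3 = A·v_2 = (-15, 21).

v_3 = (-15, 21)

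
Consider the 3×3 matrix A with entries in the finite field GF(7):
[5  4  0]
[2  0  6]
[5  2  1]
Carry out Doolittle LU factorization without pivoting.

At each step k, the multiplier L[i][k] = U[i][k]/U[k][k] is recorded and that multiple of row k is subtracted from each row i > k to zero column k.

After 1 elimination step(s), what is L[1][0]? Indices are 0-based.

L[1][0] = 6

k=0: U[0][0]=5
  eliminate (1,0): mult=6, new row 1: (0, 4, 6); set L[1][0]=6
  eliminate (2,0): mult=1, new row 2: (0, 5, 1); set L[2][0]=1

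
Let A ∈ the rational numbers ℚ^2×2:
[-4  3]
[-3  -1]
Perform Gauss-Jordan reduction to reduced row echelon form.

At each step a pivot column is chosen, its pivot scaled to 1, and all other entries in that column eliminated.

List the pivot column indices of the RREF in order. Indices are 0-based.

pivot columns: 0, 1

step 1: normalize row 0 (÷-4) = (1, -3/4)
  row 1: subtract -3×row0 = (0, -13/4)
step 2: normalize row 1 (÷-13/4) = (0, 1)
  row 0: subtract -3/4×row1 = (1, 0)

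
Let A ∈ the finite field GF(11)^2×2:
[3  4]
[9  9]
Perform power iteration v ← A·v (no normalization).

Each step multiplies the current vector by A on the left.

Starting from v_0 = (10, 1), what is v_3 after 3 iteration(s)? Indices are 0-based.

v_0 = (10, 1).
v_1 = A·v_0 = (1, 0).
v_2 = A·v_1 = (3, 9).
v_3 = A·v_2 = (1, 9).

v_3 = (1, 9)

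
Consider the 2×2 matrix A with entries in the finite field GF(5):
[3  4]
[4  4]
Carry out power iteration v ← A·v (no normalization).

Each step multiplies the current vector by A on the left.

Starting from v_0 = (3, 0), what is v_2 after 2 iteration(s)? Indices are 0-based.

v_2 = (0, 4)

v_0 = (3, 0).
v_1 = A·v_0 = (4, 2).
v_2 = A·v_1 = (0, 4).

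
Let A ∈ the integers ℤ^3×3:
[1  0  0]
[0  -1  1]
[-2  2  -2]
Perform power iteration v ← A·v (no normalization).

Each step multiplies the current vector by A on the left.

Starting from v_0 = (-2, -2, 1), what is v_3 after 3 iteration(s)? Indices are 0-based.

v_0 = (-2, -2, 1).
v_1 = A·v_0 = (-2, 3, -2).
v_2 = A·v_1 = (-2, -5, 14).
v_3 = A·v_2 = (-2, 19, -34).

v_3 = (-2, 19, -34)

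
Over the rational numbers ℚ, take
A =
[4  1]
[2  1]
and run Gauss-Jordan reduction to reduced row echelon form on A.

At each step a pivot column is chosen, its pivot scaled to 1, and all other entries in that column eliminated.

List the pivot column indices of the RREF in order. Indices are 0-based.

pivot columns: 0, 1

pivot(0,0)=4: scale R0 → (1, 1/4)
  clear (1,0): R1 −= (2)R0 → (0, 1/2)
pivot(1,1)=1/2: scale R1 → (0, 1)
  clear (0,1): R0 −= (1/4)R1 → (1, 0)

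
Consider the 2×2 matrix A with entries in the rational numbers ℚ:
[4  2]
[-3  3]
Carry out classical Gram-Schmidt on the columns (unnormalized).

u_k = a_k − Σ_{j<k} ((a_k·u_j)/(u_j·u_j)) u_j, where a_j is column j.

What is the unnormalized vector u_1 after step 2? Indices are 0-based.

u_1 = (54/25, 72/25)

Step 1: u_0 = a_0 = (4, -3).
Step 2: u_1 = a_1 − (-1/25)·u_0 = (54/25, 72/25).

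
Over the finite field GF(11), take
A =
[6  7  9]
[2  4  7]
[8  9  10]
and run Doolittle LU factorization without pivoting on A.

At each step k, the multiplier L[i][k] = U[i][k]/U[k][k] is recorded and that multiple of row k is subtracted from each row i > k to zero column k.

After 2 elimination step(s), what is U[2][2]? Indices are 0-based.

U[2][2] = 1

k=0: U[0][0]=6
  eliminate (1,0): mult=4, new row 1: (0, 9, 4); set L[1][0]=4
  eliminate (2,0): mult=5, new row 2: (0, 7, 9); set L[2][0]=5
k=1: U[1][1]=9
  eliminate (2,1): mult=2, new row 2: (0, 0, 1); set L[2][1]=2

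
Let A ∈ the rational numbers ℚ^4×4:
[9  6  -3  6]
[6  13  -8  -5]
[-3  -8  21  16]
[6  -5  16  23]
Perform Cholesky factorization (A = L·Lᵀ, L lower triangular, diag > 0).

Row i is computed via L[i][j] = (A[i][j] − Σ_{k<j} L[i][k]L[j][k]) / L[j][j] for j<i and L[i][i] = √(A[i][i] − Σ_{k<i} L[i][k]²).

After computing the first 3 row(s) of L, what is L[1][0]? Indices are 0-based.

Step 1: L[0][0] = √(9) = 3.
  L[1][0] = (6) / L[0][0] = 2.
Step 2: L[1][1] = √(9) = 3.
  L[2][0] = (-3) / L[0][0] = -1.
  L[2][1] = (-6) / L[1][1] = -2.
Step 3: L[2][2] = √(16) = 4.

L[1][0] = 2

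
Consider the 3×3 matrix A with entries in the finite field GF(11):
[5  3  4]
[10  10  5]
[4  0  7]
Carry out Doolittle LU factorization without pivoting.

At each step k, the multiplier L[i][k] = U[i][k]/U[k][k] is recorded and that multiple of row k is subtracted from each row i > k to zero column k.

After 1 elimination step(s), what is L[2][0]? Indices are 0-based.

[col 0] pivot 5
  R1 -= 2*R0 → (0, 4, 8)  (L[1][0] := 2)
  R2 -= 3*R0 → (0, 2, 6)  (L[2][0] := 3)

L[2][0] = 3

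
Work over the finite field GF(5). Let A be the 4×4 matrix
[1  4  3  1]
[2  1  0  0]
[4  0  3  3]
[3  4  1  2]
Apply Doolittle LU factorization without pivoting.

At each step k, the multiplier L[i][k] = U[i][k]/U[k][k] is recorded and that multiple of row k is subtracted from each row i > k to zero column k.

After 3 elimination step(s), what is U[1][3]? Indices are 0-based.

U[1][3] = 3

k=0: U[0][0]=1
  eliminate (1,0): mult=2, new row 1: (0, 3, 4, 3); set L[1][0]=2
  eliminate (2,0): mult=4, new row 2: (0, 4, 1, 4); set L[2][0]=4
  eliminate (3,0): mult=3, new row 3: (0, 2, 2, 4); set L[3][0]=3
k=1: U[1][1]=3
  eliminate (2,1): mult=3, new row 2: (0, 0, 4, 0); set L[2][1]=3
  eliminate (3,1): mult=4, new row 3: (0, 0, 1, 2); set L[3][1]=4
k=2: U[2][2]=4
  eliminate (3,2): mult=4, new row 3: (0, 0, 0, 2); set L[3][2]=4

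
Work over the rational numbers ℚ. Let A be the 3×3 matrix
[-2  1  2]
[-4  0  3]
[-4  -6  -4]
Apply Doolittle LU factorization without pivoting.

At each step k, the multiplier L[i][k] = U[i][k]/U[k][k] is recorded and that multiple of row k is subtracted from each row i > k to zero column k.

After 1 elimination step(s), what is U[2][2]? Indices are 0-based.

U[2][2] = -8

Step 1: pivot at (0,0) is -2.
  row1 ← row1 − (2)·row0  ⇒  L[1][0]=2, U row1=(0, -2, -1)
  row2 ← row2 − (2)·row0  ⇒  L[2][0]=2, U row2=(0, -8, -8)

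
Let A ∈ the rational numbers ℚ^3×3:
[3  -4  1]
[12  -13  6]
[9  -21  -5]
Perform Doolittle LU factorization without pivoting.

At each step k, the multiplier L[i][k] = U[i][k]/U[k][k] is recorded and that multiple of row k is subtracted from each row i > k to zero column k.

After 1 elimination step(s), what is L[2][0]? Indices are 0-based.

L[2][0] = 3

Step 1: pivot at (0,0) is 3.
  row1 ← row1 − (4)·row0  ⇒  L[1][0]=4, U row1=(0, 3, 2)
  row2 ← row2 − (3)·row0  ⇒  L[2][0]=3, U row2=(0, -9, -8)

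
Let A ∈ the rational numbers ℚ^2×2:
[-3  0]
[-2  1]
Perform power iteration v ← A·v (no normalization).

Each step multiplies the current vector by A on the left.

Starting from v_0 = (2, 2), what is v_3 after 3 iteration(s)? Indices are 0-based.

v_0 = (2, 2).
v_1 = A·v_0 = (-6, -2).
v_2 = A·v_1 = (18, 10).
v_3 = A·v_2 = (-54, -26).

v_3 = (-54, -26)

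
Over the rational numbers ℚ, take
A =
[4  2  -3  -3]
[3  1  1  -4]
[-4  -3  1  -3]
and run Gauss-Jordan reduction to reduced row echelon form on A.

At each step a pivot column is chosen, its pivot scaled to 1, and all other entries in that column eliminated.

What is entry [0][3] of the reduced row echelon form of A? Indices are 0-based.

step 1: normalize row 0 (÷4) = (1, 1/2, -3/4, -3/4)
  row 1: subtract 3×row0 = (0, -1/2, 13/4, -7/4)
  row 2: subtract -4×row0 = (0, -1, -2, -6)
step 2: normalize row 1 (÷-1/2) = (0, 1, -13/2, 7/2)
  row 0: subtract 1/2×row1 = (1, 0, 5/2, -5/2)
  row 2: subtract -1×row1 = (0, 0, -17/2, -5/2)
step 3: normalize row 2 (÷-17/2) = (0, 0, 1, 5/17)
  row 0: subtract 5/2×row2 = (1, 0, 0, -55/17)
  row 1: subtract -13/2×row2 = (0, 1, 0, 92/17)

M[0][3] = -55/17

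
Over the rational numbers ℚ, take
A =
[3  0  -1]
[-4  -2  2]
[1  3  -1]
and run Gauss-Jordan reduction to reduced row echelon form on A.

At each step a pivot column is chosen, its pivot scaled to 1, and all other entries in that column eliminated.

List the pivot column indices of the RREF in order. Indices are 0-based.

[1] R0 /= 3  ⇒  (1, 0, -1/3)
     R1 -= -4·R0  ⇒  (0, -2, 2/3)
     R2 -= 1·R0  ⇒  (0, 3, -2/3)
[2] R1 /= -2  ⇒  (0, 1, -1/3)
     R2 -= 3·R1  ⇒  (0, 0, 1/3)
[3] R2 /= 1/3  ⇒  (0, 0, 1)
     R0 -= -1/3·R2  ⇒  (1, 0, 0)
     R1 -= -1/3·R2  ⇒  (0, 1, 0)

pivot columns: 0, 1, 2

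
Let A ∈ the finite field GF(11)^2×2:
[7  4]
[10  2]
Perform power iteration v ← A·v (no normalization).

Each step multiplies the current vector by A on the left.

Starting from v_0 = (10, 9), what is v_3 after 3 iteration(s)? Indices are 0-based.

v_0 = (10, 9).
v_1 = A·v_0 = (7, 8).
v_2 = A·v_1 = (4, 9).
v_3 = A·v_2 = (9, 3).

v_3 = (9, 3)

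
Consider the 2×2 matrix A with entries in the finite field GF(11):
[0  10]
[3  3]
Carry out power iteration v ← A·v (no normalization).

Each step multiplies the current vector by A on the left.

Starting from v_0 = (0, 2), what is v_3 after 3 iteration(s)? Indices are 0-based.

v_0 = (0, 2).
v_1 = A·v_0 = (9, 6).
v_2 = A·v_1 = (5, 1).
v_3 = A·v_2 = (10, 7).

v_3 = (10, 7)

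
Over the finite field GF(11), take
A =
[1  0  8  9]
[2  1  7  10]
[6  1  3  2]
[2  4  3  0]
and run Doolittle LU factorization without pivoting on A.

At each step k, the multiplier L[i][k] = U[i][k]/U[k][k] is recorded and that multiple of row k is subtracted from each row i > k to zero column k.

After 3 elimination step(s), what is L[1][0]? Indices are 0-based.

k=0: U[0][0]=1
  eliminate (1,0): mult=2, new row 1: (0, 1, 2, 3); set L[1][0]=2
  eliminate (2,0): mult=6, new row 2: (0, 1, 10, 3); set L[2][0]=6
  eliminate (3,0): mult=2, new row 3: (0, 4, 9, 4); set L[3][0]=2
k=1: U[1][1]=1
  eliminate (2,1): mult=1, new row 2: (0, 0, 8, 0); set L[2][1]=1
  eliminate (3,1): mult=4, new row 3: (0, 0, 1, 3); set L[3][1]=4
k=2: U[2][2]=8
  eliminate (3,2): mult=7, new row 3: (0, 0, 0, 3); set L[3][2]=7

L[1][0] = 2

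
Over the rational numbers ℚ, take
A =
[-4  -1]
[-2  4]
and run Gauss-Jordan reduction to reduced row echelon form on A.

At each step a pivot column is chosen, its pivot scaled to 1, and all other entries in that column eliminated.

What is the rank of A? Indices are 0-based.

rank = 2

step 1: normalize row 0 (÷-4) = (1, 1/4)
  row 1: subtract -2×row0 = (0, 9/2)
step 2: normalize row 1 (÷9/2) = (0, 1)
  row 0: subtract 1/4×row1 = (1, 0)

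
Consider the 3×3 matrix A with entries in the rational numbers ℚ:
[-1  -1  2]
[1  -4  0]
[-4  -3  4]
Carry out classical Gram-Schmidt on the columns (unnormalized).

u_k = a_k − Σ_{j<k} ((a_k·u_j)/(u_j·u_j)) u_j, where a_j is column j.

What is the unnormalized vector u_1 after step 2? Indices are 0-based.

Step 1: u_0 = a_0 = (-1, 1, -4).
Step 2: u_1 = a_1 − (1/2)·u_0 = (-1/2, -9/2, -1).

u_1 = (-1/2, -9/2, -1)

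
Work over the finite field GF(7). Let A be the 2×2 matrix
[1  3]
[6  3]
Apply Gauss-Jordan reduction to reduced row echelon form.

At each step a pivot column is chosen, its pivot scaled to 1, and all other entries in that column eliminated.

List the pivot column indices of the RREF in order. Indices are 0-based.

pivot columns: 0, 1

pivot(0,0)=1: scale R0 → (1, 3)
  clear (1,0): R1 −= (6)R0 → (0, 6)
pivot(1,1)=6: scale R1 → (0, 1)
  clear (0,1): R0 −= (3)R1 → (1, 0)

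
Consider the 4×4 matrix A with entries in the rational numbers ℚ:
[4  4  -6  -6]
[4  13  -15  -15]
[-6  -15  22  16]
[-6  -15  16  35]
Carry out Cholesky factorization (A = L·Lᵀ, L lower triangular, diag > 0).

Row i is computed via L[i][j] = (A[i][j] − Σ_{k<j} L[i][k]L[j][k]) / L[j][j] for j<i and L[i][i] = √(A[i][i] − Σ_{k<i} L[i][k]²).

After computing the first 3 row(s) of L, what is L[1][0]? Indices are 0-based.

L[1][0] = 2

Step 1: L[0][0] = √(4) = 2.
  L[1][0] = (4) / L[0][0] = 2.
Step 2: L[1][1] = √(9) = 3.
  L[2][0] = (-6) / L[0][0] = -3.
  L[2][1] = (-9) / L[1][1] = -3.
Step 3: L[2][2] = √(4) = 2.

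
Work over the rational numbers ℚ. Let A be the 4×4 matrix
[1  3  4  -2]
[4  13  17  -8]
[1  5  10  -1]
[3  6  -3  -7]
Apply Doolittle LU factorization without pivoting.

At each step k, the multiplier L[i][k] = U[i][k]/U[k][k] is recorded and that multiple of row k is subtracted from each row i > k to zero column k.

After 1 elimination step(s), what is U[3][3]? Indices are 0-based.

U[3][3] = -1

[col 0] pivot 1
  R1 -= 4*R0 → (0, 1, 1, 0)  (L[1][0] := 4)
  R2 -= 1*R0 → (0, 2, 6, 1)  (L[2][0] := 1)
  R3 -= 3*R0 → (0, -3, -15, -1)  (L[3][0] := 3)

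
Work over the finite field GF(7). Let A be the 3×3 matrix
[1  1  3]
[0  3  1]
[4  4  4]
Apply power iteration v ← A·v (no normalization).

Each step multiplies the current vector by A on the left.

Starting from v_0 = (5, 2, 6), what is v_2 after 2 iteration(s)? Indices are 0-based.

v_0 = (5, 2, 6).
v_1 = A·v_0 = (4, 5, 3).
v_2 = A·v_1 = (4, 4, 6).

v_2 = (4, 4, 6)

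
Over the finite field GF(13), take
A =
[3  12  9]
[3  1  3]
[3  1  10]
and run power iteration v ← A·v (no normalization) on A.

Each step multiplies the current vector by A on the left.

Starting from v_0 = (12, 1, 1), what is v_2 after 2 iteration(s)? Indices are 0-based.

v_0 = (12, 1, 1).
v_1 = A·v_0 = (5, 1, 8).
v_2 = A·v_1 = (8, 1, 5).

v_2 = (8, 1, 5)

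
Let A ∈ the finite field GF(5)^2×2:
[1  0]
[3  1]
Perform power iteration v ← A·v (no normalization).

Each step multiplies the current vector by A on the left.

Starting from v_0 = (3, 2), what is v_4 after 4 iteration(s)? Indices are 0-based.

v_0 = (3, 2).
v_1 = A·v_0 = (3, 1).
v_2 = A·v_1 = (3, 0).
v_3 = A·v_2 = (3, 4).
v_4 = A·v_3 = (3, 3).

v_4 = (3, 3)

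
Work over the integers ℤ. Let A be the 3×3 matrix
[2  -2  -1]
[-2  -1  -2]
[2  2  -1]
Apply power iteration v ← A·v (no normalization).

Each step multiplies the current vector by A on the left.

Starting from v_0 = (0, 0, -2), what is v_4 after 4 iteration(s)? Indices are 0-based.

v_4 = (42, 84, 58)

v_0 = (0, 0, -2).
v_1 = A·v_0 = (2, 4, 2).
v_2 = A·v_1 = (-6, -12, 10).
v_3 = A·v_2 = (2, 4, -46).
v_4 = A·v_3 = (42, 84, 58).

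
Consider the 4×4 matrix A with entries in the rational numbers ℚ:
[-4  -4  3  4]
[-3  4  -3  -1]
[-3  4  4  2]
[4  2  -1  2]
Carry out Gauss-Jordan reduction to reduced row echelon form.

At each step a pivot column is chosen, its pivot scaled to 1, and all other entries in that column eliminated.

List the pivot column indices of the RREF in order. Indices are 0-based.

pivot columns: 0, 1, 2, 3

[1] R0 /= -4  ⇒  (1, 1, -3/4, -1)
     R1 -= -3·R0  ⇒  (0, 7, -21/4, -4)
     R2 -= -3·R0  ⇒  (0, 7, 7/4, -1)
     R3 -= 4·R0  ⇒  (0, -2, 2, 6)
[2] R1 /= 7  ⇒  (0, 1, -3/4, -4/7)
     R0 -= 1·R1  ⇒  (1, 0, 0, -3/7)
     R2 -= 7·R1  ⇒  (0, 0, 7, 3)
     R3 -= -2·R1  ⇒  (0, 0, 1/2, 34/7)
[3] R2 /= 7  ⇒  (0, 0, 1, 3/7)
     R1 -= -3/4·R2  ⇒  (0, 1, 0, -1/4)
     R3 -= 1/2·R2  ⇒  (0, 0, 0, 65/14)
[4] R3 /= 65/14  ⇒  (0, 0, 0, 1)
     R0 -= -3/7·R3  ⇒  (1, 0, 0, 0)
     R1 -= -1/4·R3  ⇒  (0, 1, 0, 0)
     R2 -= 3/7·R3  ⇒  (0, 0, 1, 0)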